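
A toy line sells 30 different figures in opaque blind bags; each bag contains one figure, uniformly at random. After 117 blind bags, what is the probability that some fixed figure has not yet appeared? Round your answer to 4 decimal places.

On each blind bag the fixed figure fails to appear with probability 29/30.
P(still missing after 117) = (29/30)^117 = 0.01894.

0.0189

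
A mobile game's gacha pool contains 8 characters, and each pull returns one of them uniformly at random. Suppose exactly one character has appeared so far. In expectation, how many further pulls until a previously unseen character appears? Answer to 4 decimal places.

Each pull yields a new character with probability (8-1)/8 = 7/8, so the wait is geometric with mean 8/7.
E = 8/7 = 1.14286.

1.1429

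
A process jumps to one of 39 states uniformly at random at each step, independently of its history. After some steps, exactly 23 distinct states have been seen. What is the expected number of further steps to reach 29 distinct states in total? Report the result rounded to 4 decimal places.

17.6187

From k distinct to k+1 distinct takes on average 39/(39-k) steps.
Sum over k = 23,...,28: E = 39/16 + 39/15 + 39/14 + 39/13 + 39/12 + 39/11 = 17.61867.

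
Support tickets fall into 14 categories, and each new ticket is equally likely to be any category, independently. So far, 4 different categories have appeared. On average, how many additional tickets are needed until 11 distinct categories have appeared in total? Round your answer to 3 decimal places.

From k distinct to k+1 distinct takes on average 14/(14-k) tickets.
Sum over k = 4,...,10: E = 14/10 + 14/9 + 14/8 + ... + 14/5 + 14/4 = 15.3389.

15.339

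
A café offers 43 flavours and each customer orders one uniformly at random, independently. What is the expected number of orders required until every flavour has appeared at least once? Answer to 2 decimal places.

187.05

Split into phases: going from k distinct to k+1 distinct takes on average 43/(43-k) orders.
E[T] = 43/43 + 43/42 + 43/41 + ... + 43/2 + 43/1 = 43·H_{43}.
H_{43} = 4.350, so E[T] = 187.050.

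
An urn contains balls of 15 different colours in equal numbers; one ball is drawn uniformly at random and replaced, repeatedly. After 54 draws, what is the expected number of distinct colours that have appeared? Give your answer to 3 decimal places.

For each colour, P(seen in 54 draws) = 1 - (14/15)^54 = 0.9759.
By linearity of expectation, E[distinct seen] = 15·(1 - (14/15)^54) = 14.6385.

14.639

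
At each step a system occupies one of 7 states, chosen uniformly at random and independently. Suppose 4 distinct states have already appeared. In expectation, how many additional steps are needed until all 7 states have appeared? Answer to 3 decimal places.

12.833

From k distinct to k+1 distinct takes on average 7/(7-k) steps.
Sum over k = 4,...,6: E = 7/3 + 7/2 + 7/1 = 12.8333.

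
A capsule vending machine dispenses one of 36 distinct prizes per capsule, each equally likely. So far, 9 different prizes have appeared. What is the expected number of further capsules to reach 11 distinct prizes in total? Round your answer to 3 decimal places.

2.718

The wait to go from k to k+1 distinct prizes is geometric with mean 36/(36-k).
Sum over k = 9,...,10: E = 36/27 + 36/26 = 2.7179.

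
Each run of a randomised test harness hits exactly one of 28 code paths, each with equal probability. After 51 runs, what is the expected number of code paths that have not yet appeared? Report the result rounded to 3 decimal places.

For each code path, P(unseen after 51) = (27/28)^51 = 0.1565.
By linearity of expectation, E[unseen] = 28·(27/28)^51 = 4.3818.

4.382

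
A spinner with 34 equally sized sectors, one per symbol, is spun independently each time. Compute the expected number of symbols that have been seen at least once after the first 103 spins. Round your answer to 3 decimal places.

For each symbol, P(seen in 103 spins) = 1 - (33/34)^103 = 0.9538.
By linearity of expectation, E[distinct seen] = 34·(1 - (33/34)^103) = 32.4293.

32.429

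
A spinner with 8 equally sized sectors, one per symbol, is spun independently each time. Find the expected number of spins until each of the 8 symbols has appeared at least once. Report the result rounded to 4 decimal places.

After k distinct symbols have appeared, the next spin gives a new one with probability (8-k)/8, so the expected wait for the (k+1)-th is 8/(8-k).
E[T] = 8/8 + 8/7 + 8/6 + ... + 8/2 + 8/1 = 8·H_{8}.
H_{8} = 2.71786, so E[T] = 21.74286.

21.7429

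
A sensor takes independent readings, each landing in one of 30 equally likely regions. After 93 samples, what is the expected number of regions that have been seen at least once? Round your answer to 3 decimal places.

28.718

For each region, P(seen in 93 samples) = 1 - (29/30)^93 = 0.9573.
By linearity of expectation, E[distinct seen] = 30·(1 - (29/30)^93) = 28.7181.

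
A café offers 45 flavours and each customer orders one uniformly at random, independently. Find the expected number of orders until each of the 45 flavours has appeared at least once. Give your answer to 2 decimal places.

After k distinct flavours have appeared, the next order gives a new one with probability (45-k)/45, so the expected wait for the (k+1)-th is 45/(45-k).
E[T] = 45/45 + 45/44 + 45/43 + ... + 45/2 + 45/1 = 45·H_{45}.
H_{45} = 4.395, so E[T] = 197.773.

197.77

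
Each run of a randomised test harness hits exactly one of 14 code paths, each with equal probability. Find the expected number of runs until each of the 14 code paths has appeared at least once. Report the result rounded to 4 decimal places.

The wait to go from k to k+1 distinct code paths is geometric with mean 14/(14-k).
E[T] = 14/14 + 14/13 + 14/12 + ... + 14/2 + 14/1 = 14·H_{14}.
H_{14} = 3.25156, so E[T] = 45.52187.

45.5219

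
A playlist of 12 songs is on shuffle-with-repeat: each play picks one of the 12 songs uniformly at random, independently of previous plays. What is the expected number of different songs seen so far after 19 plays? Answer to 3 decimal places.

For each song, P(seen in 19 plays) = 1 - (11/12)^19 = 0.8086.
By linearity of expectation, E[distinct seen] = 12·(1 - (11/12)^19) = 9.7028.

9.703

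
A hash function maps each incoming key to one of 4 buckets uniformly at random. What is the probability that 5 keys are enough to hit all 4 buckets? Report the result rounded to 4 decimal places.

By inclusion–exclusion over which buckets are missing,
P(all seen) = Σ_{j=0}^{4} (-1)^j C(4,j)((4-j)/4)^5
= 1.00000 - 0.94922 + 0.18750 - 0.00391 + 0.00000
= 0.23438.

0.2344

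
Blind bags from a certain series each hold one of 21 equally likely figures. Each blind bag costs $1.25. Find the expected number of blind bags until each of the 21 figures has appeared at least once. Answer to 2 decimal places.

76.55

The wait to go from k to k+1 distinct figures is geometric with mean 21/(21-k).
E[T] = 21/21 + 21/20 + 21/19 + ... + 21/2 + 21/1 = 21·H_{21}.
H_{21} = 3.645, so E[T] = 76.553.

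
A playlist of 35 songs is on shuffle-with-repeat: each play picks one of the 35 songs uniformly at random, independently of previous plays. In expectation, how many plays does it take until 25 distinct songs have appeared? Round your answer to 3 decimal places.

With k distinct songs already seen, the next new one arrives after an expected 35/(35-k) plays.
Sum over k = 0,...,24: E = 35/35 + 35/34 + 35/33 + ... + 35/12 + 35/11 = 42.6235.

42.623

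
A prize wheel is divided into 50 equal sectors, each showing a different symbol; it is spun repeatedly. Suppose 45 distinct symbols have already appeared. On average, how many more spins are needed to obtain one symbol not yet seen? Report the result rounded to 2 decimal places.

Each spin yields a new symbol with probability (50-45)/50 = 5/50, so the wait is geometric with mean 50/5.
E = 50/5 = 10.000.

10.00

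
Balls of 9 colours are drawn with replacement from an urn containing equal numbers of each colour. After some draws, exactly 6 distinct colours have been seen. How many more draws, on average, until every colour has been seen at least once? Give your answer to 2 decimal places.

From k distinct to k+1 distinct takes on average 9/(9-k) draws.
Sum over k = 6,...,8: E = 9/3 + 9/2 + 9/1 = 16.500.

16.50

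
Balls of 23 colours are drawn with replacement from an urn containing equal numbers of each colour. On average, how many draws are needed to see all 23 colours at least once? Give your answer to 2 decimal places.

The wait to go from k to k+1 distinct colours is geometric with mean 23/(23-k).
E[T] = 23/23 + 23/22 + 23/21 + ... + 23/2 + 23/1 = 23·H_{23}.
H_{23} = 3.734, so E[T] = 85.889.

85.89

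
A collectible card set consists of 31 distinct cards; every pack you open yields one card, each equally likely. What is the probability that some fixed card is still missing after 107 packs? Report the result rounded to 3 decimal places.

Each pack misses the fixed card with probability (31-1)/31 = 30/31, independently.
P(still missing after 107) = (30/31)^107 = 0.0299.

0.030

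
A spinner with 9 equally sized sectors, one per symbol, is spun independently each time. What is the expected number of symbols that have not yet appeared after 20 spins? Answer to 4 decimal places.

0.8535

For each symbol, P(unseen after 20) = (8/9)^20 = 0.09483.
By linearity of expectation, E[unseen] = 9·(8/9)^20 = 0.85348.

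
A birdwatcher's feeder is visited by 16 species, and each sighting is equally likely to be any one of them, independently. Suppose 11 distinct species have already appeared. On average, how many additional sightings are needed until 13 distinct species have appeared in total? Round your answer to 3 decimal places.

With k distinct species already seen, the next new one takes an expected 16/(16-k) sightings.
Sum over k = 11,...,12: E = 16/5 + 16/4 = 7.2000.

7.200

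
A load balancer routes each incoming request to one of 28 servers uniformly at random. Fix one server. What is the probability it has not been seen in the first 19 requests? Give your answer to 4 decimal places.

On each request the fixed server fails to appear with probability 27/28.
P(still missing after 19) = (27/28)^19 = 0.50108.

0.5011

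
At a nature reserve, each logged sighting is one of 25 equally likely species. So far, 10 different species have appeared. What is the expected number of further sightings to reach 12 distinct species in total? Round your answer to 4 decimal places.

From k distinct to k+1 distinct takes on average 25/(25-k) sightings.
Sum over k = 10,...,11: E = 25/15 + 25/14 = 3.45238.

3.4524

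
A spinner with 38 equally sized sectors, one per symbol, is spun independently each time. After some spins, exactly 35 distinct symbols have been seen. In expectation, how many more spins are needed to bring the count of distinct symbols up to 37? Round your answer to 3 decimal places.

31.667

From k distinct to k+1 distinct takes on average 38/(38-k) spins.
Sum over k = 35,...,36: E = 38/3 + 38/2 = 31.6667.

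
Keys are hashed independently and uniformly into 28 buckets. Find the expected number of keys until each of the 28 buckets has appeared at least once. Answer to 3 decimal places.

After k distinct buckets have appeared, the next key gives a new one with probability (28-k)/28, so the expected wait for the (k+1)-th is 28/(28-k).
E[T] = 28/28 + 28/27 + 28/26 + ... + 28/2 + 28/1 = 28·H_{28}.
H_{28} = 3.9272, so E[T] = 109.9608.

109.961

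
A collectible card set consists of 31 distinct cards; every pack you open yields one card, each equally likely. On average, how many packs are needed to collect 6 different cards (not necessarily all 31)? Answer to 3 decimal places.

Going from k to k+1 distinct takes a geometric number of packs with mean 31/(31-k).
Sum over k = 0,...,5: E = 31/31 + 31/30 + 31/29 + 31/28 + 31/27 + 31/26 = 6.5499.

6.550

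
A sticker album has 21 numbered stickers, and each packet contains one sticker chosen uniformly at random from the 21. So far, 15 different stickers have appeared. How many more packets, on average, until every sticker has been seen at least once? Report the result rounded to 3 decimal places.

With k distinct stickers already seen, the next new one takes an expected 21/(21-k) packets.
Sum over k = 15,...,20: E = 21/6 + 21/5 + 21/4 + 21/3 + 21/2 + 21/1 = 51.4500.

51.450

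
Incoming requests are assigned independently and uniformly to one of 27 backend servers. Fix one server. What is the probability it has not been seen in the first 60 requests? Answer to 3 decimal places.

0.104

Each request misses the fixed server with probability (27-1)/27 = 26/27, independently.
P(still missing after 60) = (26/27)^60 = 0.1039.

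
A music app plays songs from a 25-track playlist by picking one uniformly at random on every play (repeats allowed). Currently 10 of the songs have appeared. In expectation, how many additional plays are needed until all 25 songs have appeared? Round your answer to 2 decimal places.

82.96

From k distinct to k+1 distinct takes on average 25/(25-k) plays.
Sum over k = 10,...,24: E = 25/15 + 25/14 + 25/13 + ... + 25/2 + 25/1 = 82.956.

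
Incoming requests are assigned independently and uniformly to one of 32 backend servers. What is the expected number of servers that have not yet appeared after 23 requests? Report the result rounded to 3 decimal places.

For each server, P(unseen after 23) = (31/32)^23 = 0.4818.
By linearity of expectation, E[unseen] = 32·(31/32)^23 = 15.4177.

15.418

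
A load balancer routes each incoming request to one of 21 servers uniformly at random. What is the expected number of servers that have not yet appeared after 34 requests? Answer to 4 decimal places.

For each server, P(unseen after 34) = (20/21)^34 = 0.19035.
By linearity of expectation, E[unseen] = 21·(20/21)^34 = 3.99745.

3.9975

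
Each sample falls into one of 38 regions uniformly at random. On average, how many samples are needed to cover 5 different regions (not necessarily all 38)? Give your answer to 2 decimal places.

5.29

Going from k to k+1 distinct takes a geometric number of samples with mean 38/(38-k).
Sum over k = 0,...,4: E = 38/38 + 38/37 + 38/36 + 38/35 + 38/34 = 5.286.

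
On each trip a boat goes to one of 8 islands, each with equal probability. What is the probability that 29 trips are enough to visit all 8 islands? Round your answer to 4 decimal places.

Let A_i be the event that island i is missing after 29 trips. By inclusion–exclusion on the A_i,
P(all seen) = Σ_{j=0}^{8} (-1)^j C(8,j)((8-j)/8)^29
= 1.00000 - 0.16647 + 0.00667 - 0.00007 + 0.00000 - 0.00000 + 0.00000 - 0.00000 + 0.00000
= 0.84013.

0.8401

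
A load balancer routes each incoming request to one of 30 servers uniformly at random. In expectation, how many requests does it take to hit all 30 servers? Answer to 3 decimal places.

119.850

The wait to go from k to k+1 distinct servers is geometric with mean 30/(30-k).
E[T] = 30/30 + 30/29 + 30/28 + ... + 30/2 + 30/1 = 30·H_{30}.
H_{30} = 3.9950, so E[T] = 119.8496.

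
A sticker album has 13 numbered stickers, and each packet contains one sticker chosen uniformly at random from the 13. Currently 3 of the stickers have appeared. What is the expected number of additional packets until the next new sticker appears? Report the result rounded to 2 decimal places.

1.30

The number of packets until the next new sticker is geometric with success probability 10/13, so its mean is 13/10.
E = 13/10 = 1.300.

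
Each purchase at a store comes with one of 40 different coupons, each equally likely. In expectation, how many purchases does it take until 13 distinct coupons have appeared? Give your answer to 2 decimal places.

Going from k to k+1 distinct takes a geometric number of purchases with mean 40/(40-k).
Sum over k = 0,...,12: E = 40/40 + 40/39 + 40/38 + ... + 40/29 + 40/28 = 15.483.

15.48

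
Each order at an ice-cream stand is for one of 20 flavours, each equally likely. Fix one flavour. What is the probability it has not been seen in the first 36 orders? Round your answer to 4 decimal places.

Each order misses the fixed flavour with probability (20-1)/20 = 19/20, independently.
P(still missing after 36) = (19/20)^36 = 0.15778.

0.1578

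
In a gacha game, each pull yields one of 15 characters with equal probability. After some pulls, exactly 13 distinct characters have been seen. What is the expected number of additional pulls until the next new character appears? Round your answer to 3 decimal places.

The number of pulls until the next new character is geometric with success probability 2/15, so its mean is 15/2.
E = 15/2 = 7.5000.

7.500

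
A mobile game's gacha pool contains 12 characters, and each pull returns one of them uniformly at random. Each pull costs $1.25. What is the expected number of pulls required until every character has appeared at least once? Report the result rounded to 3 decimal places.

37.239

Split into phases: going from k distinct to k+1 distinct takes on average 12/(12-k) pulls.
E[T] = 12/12 + 12/11 + 12/10 + ... + 12/2 + 12/1 = 12·H_{12}.
H_{12} = 3.1032, so E[T] = 37.2385.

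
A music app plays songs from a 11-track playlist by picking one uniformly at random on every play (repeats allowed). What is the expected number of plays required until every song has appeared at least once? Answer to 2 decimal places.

After k distinct songs have appeared, the next play gives a new one with probability (11-k)/11, so the expected wait for the (k+1)-th is 11/(11-k).
E[T] = 11/11 + 11/10 + 11/9 + ... + 11/2 + 11/1 = 11·H_{11}.
H_{11} = 3.020, so E[T] = 33.219.

33.22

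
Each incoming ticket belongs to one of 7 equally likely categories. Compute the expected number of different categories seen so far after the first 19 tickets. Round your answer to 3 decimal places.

For each category, P(seen in 19 tickets) = 1 - (6/7)^19 = 0.9465.
By linearity of expectation, E[distinct seen] = 7·(1 - (6/7)^19) = 6.6258.

6.626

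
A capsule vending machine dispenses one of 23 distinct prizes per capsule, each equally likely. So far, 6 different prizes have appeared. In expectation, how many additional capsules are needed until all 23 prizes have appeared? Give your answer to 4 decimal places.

79.1097

The wait to go from k to k+1 distinct prizes is geometric with mean 23/(23-k).
Sum over k = 6,...,22: E = 23/17 + 23/16 + 23/15 + ... + 23/2 + 23/1 = 79.10971.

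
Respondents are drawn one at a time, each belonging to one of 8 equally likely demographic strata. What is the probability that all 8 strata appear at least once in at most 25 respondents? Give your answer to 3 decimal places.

Let A_i be the event that stratum i is missing after 25 respondents. By inclusion–exclusion on the A_i,
P(all seen) = Σ_{j=0}^{8} (-1)^j C(8,j)((8-j)/8)^25
= 1.0000 - 0.2840 + 0.0211 - 0.0004 + 0.0000 - 0.0000 + 0.0000 - 0.0000 + 0.0000
= 0.7366.

0.737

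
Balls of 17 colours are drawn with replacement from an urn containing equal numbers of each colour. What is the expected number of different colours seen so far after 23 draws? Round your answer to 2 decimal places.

For each colour, P(seen in 23 draws) = 1 - (16/17)^23 = 0.752.
By linearity of expectation, E[distinct seen] = 17·(1 - (16/17)^23) = 12.784.

12.78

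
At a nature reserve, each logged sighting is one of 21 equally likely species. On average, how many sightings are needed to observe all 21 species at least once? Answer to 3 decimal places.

76.553

Split into phases: going from k distinct to k+1 distinct takes on average 21/(21-k) sightings.
E[T] = 21/21 + 21/20 + 21/19 + ... + 21/2 + 21/1 = 21·H_{21}.
H_{21} = 3.6454, so E[T] = 76.5525.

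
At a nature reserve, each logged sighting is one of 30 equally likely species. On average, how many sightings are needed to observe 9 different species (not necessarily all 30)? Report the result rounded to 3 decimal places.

10.489

Going from k to k+1 distinct takes a geometric number of sightings with mean 30/(30-k).
Sum over k = 0,...,8: E = 30/30 + 30/29 + 30/28 + ... + 30/23 + 30/22 = 10.4889.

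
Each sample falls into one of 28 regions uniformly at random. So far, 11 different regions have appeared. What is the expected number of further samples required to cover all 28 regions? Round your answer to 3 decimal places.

With k distinct regions already seen, the next new one takes an expected 28/(28-k) samples.
Sum over k = 11,...,27: E = 28/17 + 28/16 + 28/15 + ... + 28/2 + 28/1 = 96.3075.

96.307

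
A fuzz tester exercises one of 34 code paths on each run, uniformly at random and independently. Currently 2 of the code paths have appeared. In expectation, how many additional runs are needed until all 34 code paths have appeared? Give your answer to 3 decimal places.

137.989

With k distinct code paths already seen, the next new one takes an expected 34/(34-k) runs.
Sum over k = 2,...,33: E = 34/32 + 34/31 + 34/30 + ... + 34/2 + 34/1 = 137.9888.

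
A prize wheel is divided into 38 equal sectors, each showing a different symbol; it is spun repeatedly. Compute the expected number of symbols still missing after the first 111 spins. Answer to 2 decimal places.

For each symbol, P(unseen after 111) = (37/38)^111 = 0.052.
By linearity of expectation, E[unseen] = 38·(37/38)^111 = 1.969.

1.97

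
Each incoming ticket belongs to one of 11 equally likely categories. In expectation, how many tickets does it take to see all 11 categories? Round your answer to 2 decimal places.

The wait to go from k to k+1 distinct categories is geometric with mean 11/(11-k).
E[T] = 11/11 + 11/10 + 11/9 + ... + 11/2 + 11/1 = 11·H_{11}.
H_{11} = 3.020, so E[T] = 33.219.

33.22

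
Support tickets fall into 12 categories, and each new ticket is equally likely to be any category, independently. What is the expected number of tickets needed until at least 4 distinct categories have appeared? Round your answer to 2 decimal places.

4.62

With k distinct categories already seen, the next new one arrives after an expected 12/(12-k) tickets.
Sum over k = 0,...,3: E = 12/12 + 12/11 + 12/10 + 12/9 = 4.624.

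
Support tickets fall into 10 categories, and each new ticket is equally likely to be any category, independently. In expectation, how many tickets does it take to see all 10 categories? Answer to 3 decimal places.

The wait to go from k to k+1 distinct categories is geometric with mean 10/(10-k).
E[T] = 10/10 + 10/9 + 10/8 + ... + 10/2 + 10/1 = 10·H_{10}.
H_{10} = 2.9290, so E[T] = 29.2897.

29.290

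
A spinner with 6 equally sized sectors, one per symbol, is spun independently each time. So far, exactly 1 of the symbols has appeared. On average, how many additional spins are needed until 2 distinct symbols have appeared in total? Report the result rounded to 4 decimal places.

From k distinct to k+1 distinct takes on average 6/(6-k) spins.
Only the k = 1 term is needed: E = 6/5 = 1.20000.

1.2000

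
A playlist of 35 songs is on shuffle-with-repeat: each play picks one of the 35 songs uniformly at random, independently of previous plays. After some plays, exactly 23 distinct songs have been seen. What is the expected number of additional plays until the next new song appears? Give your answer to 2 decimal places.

Each play yields a new song with probability (35-23)/35 = 12/35, so the wait is geometric with mean 35/12.
E = 35/12 = 2.917.

2.92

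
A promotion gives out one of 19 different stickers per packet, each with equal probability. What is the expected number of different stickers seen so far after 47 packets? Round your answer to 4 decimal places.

For each sticker, P(seen in 47 packets) = 1 - (18/19)^47 = 0.92122.
By linearity of expectation, E[distinct seen] = 19·(1 - (18/19)^47) = 17.50327.

17.5033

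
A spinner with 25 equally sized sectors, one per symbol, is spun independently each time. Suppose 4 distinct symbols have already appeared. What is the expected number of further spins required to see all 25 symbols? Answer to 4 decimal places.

91.1340

The wait to go from k to k+1 distinct symbols is geometric with mean 25/(25-k).
Sum over k = 4,...,24: E = 25/21 + 25/20 + 25/19 + ... + 25/2 + 25/1 = 91.13397.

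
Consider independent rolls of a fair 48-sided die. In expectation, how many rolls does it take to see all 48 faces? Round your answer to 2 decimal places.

214.02

Split into phases: going from k distinct to k+1 distinct takes on average 48/(48-k) rolls.
E[T] = 48/48 + 48/47 + 48/46 + ... + 48/2 + 48/1 = 48·H_{48}.
H_{48} = 4.459, so E[T] = 214.022.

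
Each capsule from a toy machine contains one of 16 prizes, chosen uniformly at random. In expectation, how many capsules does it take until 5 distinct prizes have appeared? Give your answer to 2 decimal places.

5.77

Going from k to k+1 distinct takes a geometric number of capsules with mean 16/(16-k).
Sum over k = 0,...,4: E = 16/16 + 16/15 + 16/14 + 16/13 + 16/12 = 5.774.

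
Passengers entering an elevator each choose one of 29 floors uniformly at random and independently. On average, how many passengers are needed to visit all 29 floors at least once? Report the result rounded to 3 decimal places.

The wait to go from k to k+1 distinct floors is geometric with mean 29/(29-k).
E[T] = 29/29 + 29/28 + 29/27 + ... + 29/2 + 29/1 = 29·H_{29}.
H_{29} = 3.9617, so E[T] = 114.8880.

114.888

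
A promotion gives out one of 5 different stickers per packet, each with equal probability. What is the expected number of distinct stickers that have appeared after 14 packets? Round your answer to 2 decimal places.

4.78

For each sticker, P(seen in 14 packets) = 1 - (4/5)^14 = 0.956.
By linearity of expectation, E[distinct seen] = 5·(1 - (4/5)^14) = 4.780.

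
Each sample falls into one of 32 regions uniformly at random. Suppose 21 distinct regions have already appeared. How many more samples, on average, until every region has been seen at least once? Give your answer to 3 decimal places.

96.636

The wait to go from k to k+1 distinct regions is geometric with mean 32/(32-k).
Sum over k = 21,...,31: E = 32/11 + 32/10 + 32/9 + ... + 32/2 + 32/1 = 96.6361.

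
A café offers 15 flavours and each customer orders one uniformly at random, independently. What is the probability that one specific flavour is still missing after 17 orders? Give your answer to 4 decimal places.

On each order the fixed flavour fails to appear with probability 14/15.
P(still missing after 17) = (14/15)^17 = 0.30947.

0.3095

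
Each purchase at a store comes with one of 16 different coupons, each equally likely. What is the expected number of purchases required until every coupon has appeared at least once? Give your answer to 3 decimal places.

The wait to go from k to k+1 distinct coupons is geometric with mean 16/(16-k).
E[T] = 16/16 + 16/15 + 16/14 + ... + 16/2 + 16/1 = 16·H_{16}.
H_{16} = 3.3807, so E[T] = 54.0917.

54.092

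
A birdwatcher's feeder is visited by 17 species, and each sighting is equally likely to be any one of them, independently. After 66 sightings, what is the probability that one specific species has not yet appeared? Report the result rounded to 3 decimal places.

On each sighting the fixed species fails to appear with probability 16/17.
P(still missing after 66) = (16/17)^66 = 0.0183.

0.018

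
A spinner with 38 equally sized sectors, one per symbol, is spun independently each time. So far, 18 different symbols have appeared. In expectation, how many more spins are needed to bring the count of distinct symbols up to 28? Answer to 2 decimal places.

25.41

The wait to go from k to k+1 distinct symbols is geometric with mean 38/(38-k).
Sum over k = 18,...,27: E = 38/20 + 38/19 + 38/18 + ... + 38/12 + 38/11 = 25.413.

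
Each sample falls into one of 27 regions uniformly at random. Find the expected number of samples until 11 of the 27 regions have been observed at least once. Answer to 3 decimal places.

Going from k to k+1 distinct takes a geometric number of samples with mean 27/(27-k).
Sum over k = 0,...,10: E = 27/27 + 27/26 + 27/25 + ... + 27/18 + 27/17 = 13.7896.

13.790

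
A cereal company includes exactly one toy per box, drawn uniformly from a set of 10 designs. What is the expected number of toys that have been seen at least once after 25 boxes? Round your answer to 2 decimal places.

9.28

For each toy, P(seen in 25 boxes) = 1 - (9/10)^25 = 0.928.
By linearity of expectation, E[distinct seen] = 10·(1 - (9/10)^25) = 9.282.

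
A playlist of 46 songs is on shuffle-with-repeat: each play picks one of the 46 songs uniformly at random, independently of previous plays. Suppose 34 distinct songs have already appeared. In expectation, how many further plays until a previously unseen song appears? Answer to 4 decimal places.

The number of plays until the next new song is geometric with success probability 12/46, so its mean is 46/12.
E = 46/12 = 3.83333.

3.8333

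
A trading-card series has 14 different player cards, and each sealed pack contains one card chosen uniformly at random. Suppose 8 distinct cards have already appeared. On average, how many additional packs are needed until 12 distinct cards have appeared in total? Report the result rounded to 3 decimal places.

13.300

The wait to go from k to k+1 distinct cards is geometric with mean 14/(14-k).
Sum over k = 8,...,11: E = 14/6 + 14/5 + 14/4 + 14/3 = 13.3000.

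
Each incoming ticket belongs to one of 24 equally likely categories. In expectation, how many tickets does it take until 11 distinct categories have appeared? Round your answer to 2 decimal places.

14.30

With k distinct categories already seen, the next new one arrives after an expected 24/(24-k) tickets.
Sum over k = 0,...,10: E = 24/24 + 24/23 + 24/22 + ... + 24/15 + 24/14 = 14.300.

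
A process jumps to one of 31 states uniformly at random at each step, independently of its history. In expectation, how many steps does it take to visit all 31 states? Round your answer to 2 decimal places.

124.84

Split into phases: going from k distinct to k+1 distinct takes on average 31/(31-k) steps.
E[T] = 31/31 + 31/30 + 31/29 + ... + 31/2 + 31/1 = 31·H_{31}.
H_{31} = 4.027, so E[T] = 124.845.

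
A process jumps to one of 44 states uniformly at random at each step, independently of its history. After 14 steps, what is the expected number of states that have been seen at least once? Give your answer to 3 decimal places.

For each state, P(seen in 14 steps) = 1 - (43/44)^14 = 0.2752.
By linearity of expectation, E[distinct seen] = 44·(1 - (43/44)^14) = 12.1086.

12.109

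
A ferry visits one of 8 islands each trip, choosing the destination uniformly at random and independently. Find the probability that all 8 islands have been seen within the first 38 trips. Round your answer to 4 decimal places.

0.9505

Let A_i be the event that island i is missing after 38 trips. By inclusion–exclusion on the A_i,
P(all seen) = Σ_{j=0}^{8} (-1)^j C(8,j)((8-j)/8)^38
= 1.00000 - 0.05005 + 0.00050 - 0.00000 + 0.00000 - 0.00000 + 0.00000 - 0.00000 + 0.00000
= 0.95045.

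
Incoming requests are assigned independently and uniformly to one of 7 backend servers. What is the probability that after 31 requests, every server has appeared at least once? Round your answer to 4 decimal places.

Let A_i be the event that server i is missing after 31 requests. By inclusion–exclusion on the A_i,
P(all seen) = Σ_{j=0}^{7} (-1)^j C(7,j)((7-j)/7)^31
= 1.00000 - 0.05885 + 0.00062 - 0.00000 + 0.00000 - 0.00000 + 0.00000 - 0.00000
= 0.94177.

0.9418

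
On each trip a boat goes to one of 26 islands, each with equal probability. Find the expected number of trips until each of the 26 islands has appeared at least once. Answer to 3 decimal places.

The wait to go from k to k+1 distinct islands is geometric with mean 26/(26-k).
E[T] = 26/26 + 26/25 + 26/24 + ... + 26/2 + 26/1 = 26·H_{26}.
H_{26} = 3.8544, so E[T] = 100.2149.

100.215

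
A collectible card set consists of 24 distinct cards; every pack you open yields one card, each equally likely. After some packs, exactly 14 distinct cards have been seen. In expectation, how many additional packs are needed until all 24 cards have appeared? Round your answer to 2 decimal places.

70.30

From k distinct to k+1 distinct takes on average 24/(24-k) packs.
Sum over k = 14,...,23: E = 24/10 + 24/9 + 24/8 + ... + 24/2 + 24/1 = 70.295.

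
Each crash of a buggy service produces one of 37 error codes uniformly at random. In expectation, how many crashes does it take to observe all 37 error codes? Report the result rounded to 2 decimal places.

155.46

The wait to go from k to k+1 distinct error codes is geometric with mean 37/(37-k).
E[T] = 37/37 + 37/36 + 37/35 + ... + 37/2 + 37/1 = 37·H_{37}.
H_{37} = 4.202, so E[T] = 155.459.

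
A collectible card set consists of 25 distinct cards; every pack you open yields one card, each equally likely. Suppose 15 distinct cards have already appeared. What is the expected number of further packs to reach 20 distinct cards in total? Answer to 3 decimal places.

16.141

From k distinct to k+1 distinct takes on average 25/(25-k) packs.
Sum over k = 15,...,19: E = 25/10 + 25/9 + 25/8 + 25/7 + 25/6 = 16.1409.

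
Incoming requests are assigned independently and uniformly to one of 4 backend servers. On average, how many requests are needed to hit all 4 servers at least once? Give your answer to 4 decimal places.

8.3333

Split into phases: going from k distinct to k+1 distinct takes on average 4/(4-k) requests.
E[T] = 4/4 + 4/3 + 4/2 + 4/1 = 4·H_{4}.
H_{4} = 2.08333, so E[T] = 8.33333.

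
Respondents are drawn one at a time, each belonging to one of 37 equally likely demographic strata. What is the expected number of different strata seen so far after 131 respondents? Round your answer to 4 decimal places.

For each stratum, P(seen in 131 respondents) = 1 - (36/37)^131 = 0.97238.
By linearity of expectation, E[distinct seen] = 37·(1 - (36/37)^131) = 35.97811.

35.9781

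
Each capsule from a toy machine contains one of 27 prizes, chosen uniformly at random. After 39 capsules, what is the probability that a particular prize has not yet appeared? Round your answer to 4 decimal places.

0.2295

Each capsule misses the fixed prize with probability (27-1)/27 = 26/27, independently.
P(still missing after 39) = (26/27)^39 = 0.22950.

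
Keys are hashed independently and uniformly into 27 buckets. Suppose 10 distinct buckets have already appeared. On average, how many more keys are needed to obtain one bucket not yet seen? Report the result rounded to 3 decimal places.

1.588

The number of keys until the next new bucket is geometric with success probability 17/27, so its mean is 27/17.
E = 27/17 = 1.5882.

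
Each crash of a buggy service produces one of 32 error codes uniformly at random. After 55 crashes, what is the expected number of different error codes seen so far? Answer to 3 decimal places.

For each error code, P(seen in 55 crashes) = 1 - (31/32)^55 = 0.8256.
By linearity of expectation, E[distinct seen] = 32·(1 - (31/32)^55) = 26.4179.

26.418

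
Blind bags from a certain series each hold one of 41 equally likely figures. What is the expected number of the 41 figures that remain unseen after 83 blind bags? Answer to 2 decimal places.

5.28

For each figure, P(unseen after 83) = (40/41)^83 = 0.129.
By linearity of expectation, E[unseen] = 41·(40/41)^83 = 5.281.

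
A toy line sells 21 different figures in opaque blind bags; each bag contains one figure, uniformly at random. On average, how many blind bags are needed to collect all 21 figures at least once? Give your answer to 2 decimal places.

After k distinct figures have appeared, the next blind bag gives a new one with probability (21-k)/21, so the expected wait for the (k+1)-th is 21/(21-k).
E[T] = 21/21 + 21/20 + 21/19 + ... + 21/2 + 21/1 = 21·H_{21}.
H_{21} = 3.645, so E[T] = 76.553.

76.55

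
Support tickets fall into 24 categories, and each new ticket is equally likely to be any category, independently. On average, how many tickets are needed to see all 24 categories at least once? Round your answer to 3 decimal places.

Split into phases: going from k distinct to k+1 distinct takes on average 24/(24-k) tickets.
E[T] = 24/24 + 24/23 + 24/22 + ... + 24/2 + 24/1 = 24·H_{24}.
H_{24} = 3.7760, so E[T] = 90.6230.

90.623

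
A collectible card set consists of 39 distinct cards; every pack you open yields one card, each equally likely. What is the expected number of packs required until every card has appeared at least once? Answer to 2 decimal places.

165.89

After k distinct cards have appeared, the next pack gives a new one with probability (39-k)/39, so the expected wait for the (k+1)-th is 39/(39-k).
E[T] = 39/39 + 39/38 + 39/37 + ... + 39/2 + 39/1 = 39·H_{39}.
H_{39} = 4.254, so E[T] = 165.888.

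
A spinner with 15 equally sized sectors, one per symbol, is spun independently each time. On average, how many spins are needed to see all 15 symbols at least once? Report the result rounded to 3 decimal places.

Split into phases: going from k distinct to k+1 distinct takes on average 15/(15-k) spins.
E[T] = 15/15 + 15/14 + 15/13 + ... + 15/2 + 15/1 = 15·H_{15}.
H_{15} = 3.3182, so E[T] = 49.7734.

49.773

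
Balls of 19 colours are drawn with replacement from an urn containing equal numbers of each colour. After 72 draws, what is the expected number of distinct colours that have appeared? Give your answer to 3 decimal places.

For each colour, P(seen in 72 draws) = 1 - (18/19)^72 = 0.9796.
By linearity of expectation, E[distinct seen] = 19·(1 - (18/19)^72) = 18.6126.

18.613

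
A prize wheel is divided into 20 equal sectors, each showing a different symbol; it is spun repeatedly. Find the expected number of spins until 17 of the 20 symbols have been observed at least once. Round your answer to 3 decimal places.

Going from k to k+1 distinct takes a geometric number of spins with mean 20/(20-k).
Sum over k = 0,...,16: E = 20/20 + 20/19 + 20/18 + ... + 20/5 + 20/4 = 35.2881.

35.288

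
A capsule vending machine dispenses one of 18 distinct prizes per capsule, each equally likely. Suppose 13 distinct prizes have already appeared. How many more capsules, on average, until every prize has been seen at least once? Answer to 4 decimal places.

41.1000

From k distinct to k+1 distinct takes on average 18/(18-k) capsules.
Sum over k = 13,...,17: E = 18/5 + 18/4 + 18/3 + 18/2 + 18/1 = 41.10000.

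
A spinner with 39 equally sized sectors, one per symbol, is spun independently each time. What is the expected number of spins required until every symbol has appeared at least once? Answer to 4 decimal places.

165.8882

After k distinct symbols have appeared, the next spin gives a new one with probability (39-k)/39, so the expected wait for the (k+1)-th is 39/(39-k).
E[T] = 39/39 + 39/38 + 39/37 + ... + 39/2 + 39/1 = 39·H_{39}.
H_{39} = 4.25354, so E[T] = 165.88818.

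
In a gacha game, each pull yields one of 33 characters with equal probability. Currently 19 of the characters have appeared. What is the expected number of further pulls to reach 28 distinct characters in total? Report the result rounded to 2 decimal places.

The wait to go from k to k+1 distinct characters is geometric with mean 33/(33-k).
Sum over k = 19,...,27: E = 33/14 + 33/13 + 33/12 + ... + 33/7 + 33/6 = 31.952.

31.95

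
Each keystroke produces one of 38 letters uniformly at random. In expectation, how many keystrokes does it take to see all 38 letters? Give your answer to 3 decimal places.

160.660

Split into phases: going from k distinct to k+1 distinct takes on average 38/(38-k) keystrokes.
E[T] = 38/38 + 38/37 + 38/36 + ... + 38/2 + 38/1 = 38·H_{38}.
H_{38} = 4.2279, so E[T] = 160.6603.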